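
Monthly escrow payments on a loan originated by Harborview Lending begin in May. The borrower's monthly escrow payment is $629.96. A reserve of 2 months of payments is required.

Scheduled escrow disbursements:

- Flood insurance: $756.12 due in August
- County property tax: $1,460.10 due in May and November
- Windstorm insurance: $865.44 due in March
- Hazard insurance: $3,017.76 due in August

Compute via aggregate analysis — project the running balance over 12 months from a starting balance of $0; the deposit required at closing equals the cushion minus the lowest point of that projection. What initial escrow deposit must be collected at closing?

$3,974.06

Cushion = 2 × $629.96 = $1,259.92
Trial balance (start $0, +$629.96 each month, − disbursements):
  May: +$629.96 − $1,460.10 → -$830.14
  Jun: +$629.96 → -$200.18
  Jul: +$629.96 → $429.78
  Aug: +$629.96 − $3,773.88 → -$2,714.14
  Sep: +$629.96 → -$2,084.18
  Oct: +$629.96 → -$1,454.22
  Nov: +$629.96 − $1,460.10 → -$2,284.36
  Dec: +$629.96 → -$1,654.40
  Jan: +$629.96 → -$1,024.44
  Feb: +$629.96 → -$394.48
  Mar: +$629.96 − $865.44 → -$629.96
  Apr: +$629.96 → $0.00
Lowest trial balance = -$2,714.14 (Aug)
Initial deposit = cushion − low point = $1,259.92 − (-$2,714.14) = $3,974.06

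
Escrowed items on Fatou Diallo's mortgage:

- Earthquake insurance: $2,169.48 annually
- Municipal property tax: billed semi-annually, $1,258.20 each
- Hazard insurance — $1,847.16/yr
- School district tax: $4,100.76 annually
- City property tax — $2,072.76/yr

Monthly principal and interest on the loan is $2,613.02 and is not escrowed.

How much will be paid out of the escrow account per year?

Earthquake insurance: $2,169.48/yr
Municipal property tax: $1,258.20 × 2 = $2,516.40/yr
Hazard insurance: $1,847.16/yr
School district tax: $4,100.76/yr
City property tax: $2,072.76/yr
Total per year = $2,169.48 + $2,516.40 + $1,847.16 + $4,100.76 + $2,072.76 = $12,706.56

$12,706.56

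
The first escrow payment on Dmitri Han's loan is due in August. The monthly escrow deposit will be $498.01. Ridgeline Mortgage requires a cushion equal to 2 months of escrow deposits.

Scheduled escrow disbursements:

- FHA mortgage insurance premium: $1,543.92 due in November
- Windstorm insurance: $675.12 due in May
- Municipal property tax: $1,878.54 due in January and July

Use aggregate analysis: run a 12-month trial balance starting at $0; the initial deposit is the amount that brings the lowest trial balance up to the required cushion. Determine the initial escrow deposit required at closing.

$1,430.42

Cushion = 2 × $498.01 = $996.02
Trial balance (start $0, +$498.01 each month, − disbursements):
  Aug: +$498.01 → $498.01
  Sep: +$498.01 → $996.02
  Oct: +$498.01 → $1,494.03
  Nov: +$498.01 − $1,543.92 → $448.12
  Dec: +$498.01 → $946.13
  Jan: +$498.01 − $1,878.54 → -$434.40
  Feb: +$498.01 → $63.61
  Mar: +$498.01 → $561.62
  Apr: +$498.01 → $1,059.63
  May: +$498.01 − $675.12 → $882.52
  Jun: +$498.01 → $1,380.53
  Jul: +$498.01 − $1,878.54 → $0.00
Lowest trial balance = -$434.40 (Jan)
Initial deposit = cushion − low point = $996.02 − (-$434.40) = $1,430.42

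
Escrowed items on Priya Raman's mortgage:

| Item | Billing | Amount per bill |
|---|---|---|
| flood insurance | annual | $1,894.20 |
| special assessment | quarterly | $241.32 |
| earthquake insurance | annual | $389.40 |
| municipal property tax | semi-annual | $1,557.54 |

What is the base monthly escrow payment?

$530.33

Flood insurance = $1,894.20
Special assessment = $241.32 × 4 = $965.28
Earthquake insurance = $389.40
Municipal property tax = $1,557.54 × 2 = $3,115.08
Combined annual = $1,894.20 + $965.28 + $389.40 + $3,115.08 = $6,363.96
Base monthly escrow = $6,363.96 / 12 = $530.33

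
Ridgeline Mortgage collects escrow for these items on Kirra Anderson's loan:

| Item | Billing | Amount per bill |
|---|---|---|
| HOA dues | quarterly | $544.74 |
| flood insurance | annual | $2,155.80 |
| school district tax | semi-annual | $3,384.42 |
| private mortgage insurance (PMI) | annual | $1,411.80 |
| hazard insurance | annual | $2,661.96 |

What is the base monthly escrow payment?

HOA dues: $544.74 × 4 = $2,178.96
Flood insurance: $2,155.80
School district tax: $3,384.42 × 2 = $6,768.84
Private mortgage insurance (PMI): $1,411.80
Hazard insurance: $2,661.96
Total annual escrow = $2,178.96 + $2,155.80 + $6,768.84 + $1,411.80 + $2,661.96 = $15,177.36
Per month = $15,177.36 ÷ 12 = $1,264.78

$1,264.78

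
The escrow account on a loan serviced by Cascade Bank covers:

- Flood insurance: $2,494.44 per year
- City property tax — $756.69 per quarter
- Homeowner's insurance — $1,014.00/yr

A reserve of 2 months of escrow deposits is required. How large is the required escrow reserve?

Flood insurance: $2,494.44/yr
City property tax: $756.69 × 4 = $3,026.76/yr
Homeowner's insurance: $1,014.00/yr
Annual escrow total = $2,494.44 + $3,026.76 + $1,014.00 = $6,535.20
Monthly escrow = $6,535.20 / 12 = $544.60
Reserve = 2 × $544.60 = $1,089.20

$1,089.20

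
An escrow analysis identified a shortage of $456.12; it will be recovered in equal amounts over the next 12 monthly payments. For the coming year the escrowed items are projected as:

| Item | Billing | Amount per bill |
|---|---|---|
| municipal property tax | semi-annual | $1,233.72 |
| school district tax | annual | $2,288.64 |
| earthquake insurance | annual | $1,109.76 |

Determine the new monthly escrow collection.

Municipal property tax — $1,233.72 × 2 = $2,467.44 per year
School district tax — $2,288.64 per year
Earthquake insurance — $1,109.76 per year
Combined annual = $5,865.84
Monthly escrow = $5,865.84 ÷ 12 = $488.82
Shortage spread = $456.12 ÷ 12 = $38.01/mo
New monthly escrow = $488.82 + $38.01 = $526.83

$526.83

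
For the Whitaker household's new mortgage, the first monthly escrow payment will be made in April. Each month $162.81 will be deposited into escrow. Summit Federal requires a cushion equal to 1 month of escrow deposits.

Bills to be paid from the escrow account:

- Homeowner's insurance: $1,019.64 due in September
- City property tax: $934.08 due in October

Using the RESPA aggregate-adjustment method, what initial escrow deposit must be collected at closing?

$976.86

Cushion = 1 × $162.81 = $162.81
Trial balance (start $0, +$162.81 each month, − disbursements):
  Apr: +$162.81 → $162.81
  May: +$162.81 → $325.62
  Jun: +$162.81 → $488.43
  Jul: +$162.81 → $651.24
  Aug: +$162.81 → $814.05
  Sep: +$162.81 − $1,019.64 → -$42.78
  Oct: +$162.81 − $934.08 → -$814.05
  Nov: +$162.81 → -$651.24
  Dec: +$162.81 → -$488.43
  Jan: +$162.81 → -$325.62
  Feb: +$162.81 → -$162.81
  Mar: +$162.81 → $0.00
Lowest trial balance = -$814.05 (Oct)
Initial deposit = cushion − low point = $162.81 − (-$814.05) = $976.86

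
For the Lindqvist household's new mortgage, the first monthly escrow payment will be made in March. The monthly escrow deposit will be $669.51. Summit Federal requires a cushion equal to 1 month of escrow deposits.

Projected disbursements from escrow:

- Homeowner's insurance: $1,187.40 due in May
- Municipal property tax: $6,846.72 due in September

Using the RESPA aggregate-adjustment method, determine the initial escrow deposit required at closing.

$4,017.06

Cushion = 1 × $669.51 = $669.51
Trial balance (start $0, +$669.51 each month, − disbursements):
  Mar: +$669.51 → $669.51
  Apr: +$669.51 → $1,339.02
  May: +$669.51 − $1,187.40 → $821.13
  Jun: +$669.51 → $1,490.64
  Jul: +$669.51 → $2,160.15
  Aug: +$669.51 → $2,829.66
  Sep: +$669.51 − $6,846.72 → -$3,347.55
  Oct: +$669.51 → -$2,678.04
  Nov: +$669.51 → -$2,008.53
  Dec: +$669.51 → -$1,339.02
  Jan: +$669.51 → -$669.51
  Feb: +$669.51 → $0.00
Lowest trial balance = -$3,347.55 (Sep)
Initial deposit = cushion − low point = $669.51 − (-$3,347.55) = $4,017.06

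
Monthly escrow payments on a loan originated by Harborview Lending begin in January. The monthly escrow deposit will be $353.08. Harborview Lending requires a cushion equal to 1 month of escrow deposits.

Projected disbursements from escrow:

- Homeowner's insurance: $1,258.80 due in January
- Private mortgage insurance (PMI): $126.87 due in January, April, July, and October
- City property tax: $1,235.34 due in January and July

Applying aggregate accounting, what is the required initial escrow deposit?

Cushion = 1 × $353.08 = $353.08
Trial balance (start $0, +$353.08 each month, − disbursements):
  Jan: +$353.08 − $2,621.01 → -$2,267.93
  Feb: +$353.08 → -$1,914.85
  Mar: +$353.08 → -$1,561.77
  Apr: +$353.08 − $126.87 → -$1,335.56
  May: +$353.08 → -$982.48
  Jun: +$353.08 → -$629.40
  Jul: +$353.08 − $1,362.21 → -$1,638.53
  Aug: +$353.08 → -$1,285.45
  Sep: +$353.08 → -$932.37
  Oct: +$353.08 − $126.87 → -$706.16
  Nov: +$353.08 → -$353.08
  Dec: +$353.08 → $0.00
Lowest trial balance = -$2,267.93 (Jan)
Initial deposit = cushion − low point = $353.08 − (-$2,267.93) = $2,621.01

$2,621.01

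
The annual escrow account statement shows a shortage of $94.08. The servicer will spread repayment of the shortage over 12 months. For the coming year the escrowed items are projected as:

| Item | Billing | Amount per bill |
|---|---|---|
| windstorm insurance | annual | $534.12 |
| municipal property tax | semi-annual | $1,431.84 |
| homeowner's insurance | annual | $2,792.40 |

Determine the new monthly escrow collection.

Windstorm insurance = $534.12 per year
Municipal property tax = $1,431.84 × 2 = $2,863.68 per year
Homeowner's insurance = $2,792.40 per year
Combined annual = $534.12 + $2,863.68 + $2,792.40 = $6,190.20
Per month = $6,190.20 ÷ 12 = $515.85
Shortage spread = $94.08 ÷ 12 = $7.84/mo
New monthly escrow = $515.85 + $7.84 = $523.69

$523.69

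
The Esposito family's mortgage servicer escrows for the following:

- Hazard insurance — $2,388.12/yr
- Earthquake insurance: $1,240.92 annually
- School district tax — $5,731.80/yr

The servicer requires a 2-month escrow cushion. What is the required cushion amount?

$1,560.14

Hazard insurance: $2,388.12 per year
Earthquake insurance: $1,240.92 per year
School district tax: $5,731.80 per year
Annual escrow total = $9,360.84
Monthly = $9,360.84 / 12 = $780.07
Cushion = 2 × $780.07 = $1,560.14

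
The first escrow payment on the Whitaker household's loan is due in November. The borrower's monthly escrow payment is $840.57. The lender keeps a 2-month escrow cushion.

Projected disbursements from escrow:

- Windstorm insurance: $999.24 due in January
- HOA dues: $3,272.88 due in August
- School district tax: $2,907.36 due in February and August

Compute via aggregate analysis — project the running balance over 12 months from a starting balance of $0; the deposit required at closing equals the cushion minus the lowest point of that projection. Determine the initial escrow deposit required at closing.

$3,362.28

Cushion = 2 × $840.57 = $1,681.14
Trial balance (start $0, +$840.57 each month, − disbursements):
  Nov: +$840.57 → $840.57
  Dec: +$840.57 → $1,681.14
  Jan: +$840.57 − $999.24 → $1,522.47
  Feb: +$840.57 − $2,907.36 → -$544.32
  Mar: +$840.57 → $296.25
  Apr: +$840.57 → $1,136.82
  May: +$840.57 → $1,977.39
  Jun: +$840.57 → $2,817.96
  Jul: +$840.57 → $3,658.53
  Aug: +$840.57 − $6,180.24 → -$1,681.14
  Sep: +$840.57 → -$840.57
  Oct: +$840.57 → $0.00
Lowest trial balance = -$1,681.14 (Aug)
Initial deposit = cushion − low point = $1,681.14 − (-$1,681.14) = $3,362.28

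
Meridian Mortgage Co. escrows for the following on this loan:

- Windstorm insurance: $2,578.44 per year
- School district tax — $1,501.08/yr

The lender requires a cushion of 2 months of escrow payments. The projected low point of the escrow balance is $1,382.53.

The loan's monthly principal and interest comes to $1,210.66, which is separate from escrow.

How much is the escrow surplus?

Windstorm insurance = $2,578.44
School district tax = $1,501.08
Yearly total = $2,578.44 + $1,501.08 = $4,079.52
Monthly escrow = $4,079.52 / 12 = $339.96
Required reserve = 2 × $339.96 = $679.92
Excess over cushion: $1,382.53 − $679.92 = $702.61

$702.61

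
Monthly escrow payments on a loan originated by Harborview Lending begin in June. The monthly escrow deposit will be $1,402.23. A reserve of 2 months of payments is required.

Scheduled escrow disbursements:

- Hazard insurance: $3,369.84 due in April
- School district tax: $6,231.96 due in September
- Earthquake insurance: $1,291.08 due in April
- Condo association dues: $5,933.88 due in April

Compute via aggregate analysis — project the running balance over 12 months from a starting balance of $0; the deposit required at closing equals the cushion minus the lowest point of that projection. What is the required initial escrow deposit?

Cushion = 2 × $1,402.23 = $2,804.46
Trial balance (start $0, +$1,402.23 each month, − disbursements):
  Jun: +$1,402.23 → $1,402.23
  Jul: +$1,402.23 → $2,804.46
  Aug: +$1,402.23 → $4,206.69
  Sep: +$1,402.23 − $6,231.96 → -$623.04
  Oct: +$1,402.23 → $779.19
  Nov: +$1,402.23 → $2,181.42
  Dec: +$1,402.23 → $3,583.65
  Jan: +$1,402.23 → $4,985.88
  Feb: +$1,402.23 → $6,388.11
  Mar: +$1,402.23 → $7,790.34
  Apr: +$1,402.23 − $10,594.80 → -$1,402.23
  May: +$1,402.23 → $0.00
Lowest trial balance = -$1,402.23 (Apr)
Initial deposit = cushion − low point = $2,804.46 − (-$1,402.23) = $4,206.69

$4,206.69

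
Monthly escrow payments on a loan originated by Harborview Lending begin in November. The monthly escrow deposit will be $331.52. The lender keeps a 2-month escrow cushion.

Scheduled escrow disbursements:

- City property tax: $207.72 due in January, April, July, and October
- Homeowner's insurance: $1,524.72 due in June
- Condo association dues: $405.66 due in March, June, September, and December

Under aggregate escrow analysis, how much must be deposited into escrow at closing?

Cushion = 2 × $331.52 = $663.04
Trial balance (start $0, +$331.52 each month, − disbursements):
  Nov: +$331.52 → $331.52
  Dec: +$331.52 − $405.66 → $257.38
  Jan: +$331.52 − $207.72 → $381.18
  Feb: +$331.52 → $712.70
  Mar: +$331.52 − $405.66 → $638.56
  Apr: +$331.52 − $207.72 → $762.36
  May: +$331.52 → $1,093.88
  Jun: +$331.52 − $1,930.38 → -$504.98
  Jul: +$331.52 − $207.72 → -$381.18
  Aug: +$331.52 → -$49.66
  Sep: +$331.52 − $405.66 → -$123.80
  Oct: +$331.52 − $207.72 → $0.00
Lowest trial balance = -$504.98 (Jun)
Initial deposit = cushion − low point = $663.04 − (-$504.98) = $1,168.02

$1,168.02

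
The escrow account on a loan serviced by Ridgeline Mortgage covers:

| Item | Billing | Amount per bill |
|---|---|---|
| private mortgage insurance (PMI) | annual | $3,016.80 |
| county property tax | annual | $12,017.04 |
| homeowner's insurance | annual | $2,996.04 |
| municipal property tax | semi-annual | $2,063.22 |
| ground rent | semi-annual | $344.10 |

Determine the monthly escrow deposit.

Private mortgage insurance (PMI) — $3,016.80 per year
County property tax — $12,017.04 per year
Homeowner's insurance — $2,996.04 per year
Municipal property tax — $2,063.22 × 2 = $4,126.44 per year
Ground rent — $344.10 × 2 = $688.20 per year
Combined annual = $3,016.80 + $12,017.04 + $2,996.04 + $4,126.44 + $688.20 = $22,844.52
Base monthly escrow = $22,844.52 / 12 = $1,903.71

$1,903.71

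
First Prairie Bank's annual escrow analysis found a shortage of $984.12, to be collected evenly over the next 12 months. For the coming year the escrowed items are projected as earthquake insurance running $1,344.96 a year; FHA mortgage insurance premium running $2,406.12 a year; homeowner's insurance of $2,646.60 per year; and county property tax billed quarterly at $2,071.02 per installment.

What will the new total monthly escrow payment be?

$1,305.49

Earthquake insurance — $1,344.96/yr
FHA mortgage insurance premium — $2,406.12/yr
Homeowner's insurance — $2,646.60/yr
County property tax — $2,071.02 × 4 = $8,284.08/yr
Yearly total = $1,344.96 + $2,406.12 + $2,646.60 + $8,284.08 = $14,681.76
Per month = $14,681.76 ÷ 12 = $1,223.48
Monthly shortage recovery: $984.12 / 12 = $82.01
Adjusted monthly = $1,223.48 + $82.01 = $1,305.49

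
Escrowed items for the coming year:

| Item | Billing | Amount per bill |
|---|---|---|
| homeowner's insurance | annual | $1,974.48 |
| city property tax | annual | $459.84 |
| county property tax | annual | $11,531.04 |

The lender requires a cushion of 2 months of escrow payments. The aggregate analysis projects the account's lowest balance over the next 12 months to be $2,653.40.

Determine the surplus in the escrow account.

Homeowner's insurance: $1,974.48 annually
City property tax: $459.84 annually
County property tax: $11,531.04 annually
Total annual escrow = $1,974.48 + $459.84 + $11,531.04 = $13,965.36
Base monthly escrow = $13,965.36 / 12 = $1,163.78
Cushion = 2 × $1,163.78 = $2,327.56
Excess over cushion: $2,653.40 − $2,327.56 = $325.84

$325.84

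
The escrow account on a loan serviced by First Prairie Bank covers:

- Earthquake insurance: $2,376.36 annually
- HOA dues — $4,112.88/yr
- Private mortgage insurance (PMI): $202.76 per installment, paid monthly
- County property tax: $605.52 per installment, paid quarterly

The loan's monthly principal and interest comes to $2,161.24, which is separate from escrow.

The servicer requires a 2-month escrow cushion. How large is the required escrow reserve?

Earthquake insurance = $2,376.36/yr
HOA dues = $4,112.88/yr
Private mortgage insurance (PMI) = $202.76 × 12 = $2,433.12/yr
County property tax = $605.52 × 4 = $2,422.08/yr
Combined annual = $11,344.44
Monthly escrow = $11,344.44 ÷ 12 = $945.37
Cushion = 2 × $945.37 = $1,890.74

$1,890.74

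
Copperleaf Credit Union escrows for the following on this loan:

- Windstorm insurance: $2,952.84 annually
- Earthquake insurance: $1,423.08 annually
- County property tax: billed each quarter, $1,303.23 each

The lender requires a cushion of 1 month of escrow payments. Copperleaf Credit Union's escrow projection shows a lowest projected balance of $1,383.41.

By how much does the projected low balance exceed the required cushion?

$584.34

Windstorm insurance: $2,952.84/yr
Earthquake insurance: $1,423.08/yr
County property tax: $1,303.23 × 4 = $5,212.92/yr
Total annual escrow = $9,588.84
Base monthly escrow = $9,588.84 ÷ 12 = $799.07
Required cushion = 1 × $799.07 = $799.07
Excess over cushion: $1,383.41 − $799.07 = $584.34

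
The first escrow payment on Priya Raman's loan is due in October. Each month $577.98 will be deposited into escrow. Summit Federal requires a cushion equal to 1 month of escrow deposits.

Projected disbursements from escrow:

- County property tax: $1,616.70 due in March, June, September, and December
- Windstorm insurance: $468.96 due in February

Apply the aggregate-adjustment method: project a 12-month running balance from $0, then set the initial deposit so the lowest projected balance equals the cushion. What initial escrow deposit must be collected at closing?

$812.46

Cushion = 1 × $577.98 = $577.98
Trial balance (start $0, +$577.98 each month, − disbursements):
  Oct: +$577.98 → $577.98
  Nov: +$577.98 → $1,155.96
  Dec: +$577.98 − $1,616.70 → $117.24
  Jan: +$577.98 → $695.22
  Feb: +$577.98 − $468.96 → $804.24
  Mar: +$577.98 − $1,616.70 → -$234.48
  Apr: +$577.98 → $343.50
  May: +$577.98 → $921.48
  Jun: +$577.98 − $1,616.70 → -$117.24
  Jul: +$577.98 → $460.74
  Aug: +$577.98 → $1,038.72
  Sep: +$577.98 − $1,616.70 → $0.00
Lowest trial balance = -$234.48 (Mar)
Initial deposit = cushion − low point = $577.98 − (-$234.48) = $812.46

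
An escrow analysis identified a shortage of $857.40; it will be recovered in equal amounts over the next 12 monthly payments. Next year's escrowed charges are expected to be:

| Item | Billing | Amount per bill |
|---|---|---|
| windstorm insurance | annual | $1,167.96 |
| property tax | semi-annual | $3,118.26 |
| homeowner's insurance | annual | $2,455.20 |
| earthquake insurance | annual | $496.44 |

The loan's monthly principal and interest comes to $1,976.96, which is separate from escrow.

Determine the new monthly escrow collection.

Windstorm insurance — $1,167.96
Property tax — $3,118.26 × 2 = $6,236.52
Homeowner's insurance — $2,455.20
Earthquake insurance — $496.44
Total per year = $1,167.96 + $6,236.52 + $2,455.20 + $496.44 = $10,356.12
Base monthly escrow = $10,356.12 ÷ 12 = $863.01
Shortage per month = $857.40 ÷ 12 = $71.45
Adjusted monthly = $863.01 + $71.45 = $934.46

$934.46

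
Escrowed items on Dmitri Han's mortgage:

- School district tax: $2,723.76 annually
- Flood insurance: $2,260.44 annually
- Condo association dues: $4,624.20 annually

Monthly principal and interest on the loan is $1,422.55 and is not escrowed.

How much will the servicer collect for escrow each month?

School district tax — $2,723.76 annually
Flood insurance — $2,260.44 annually
Condo association dues — $4,624.20 annually
Total per year = $2,723.76 + $2,260.44 + $4,624.20 = $9,608.40
Base monthly escrow = $9,608.40 / 12 = $800.70

$800.70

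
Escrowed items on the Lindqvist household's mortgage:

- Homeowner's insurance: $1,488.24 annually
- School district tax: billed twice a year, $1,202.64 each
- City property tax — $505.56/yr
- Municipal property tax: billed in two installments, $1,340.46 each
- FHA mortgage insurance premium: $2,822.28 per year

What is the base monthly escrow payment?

$825.19

Homeowner's insurance = $1,488.24
School district tax = $1,202.64 × 2 = $2,405.28
City property tax = $505.56
Municipal property tax = $1,340.46 × 2 = $2,680.92
FHA mortgage insurance premium = $2,822.28
Combined annual = $1,488.24 + $2,405.28 + $505.56 + $2,680.92 + $2,822.28 = $9,902.28
Monthly escrow = $9,902.28 ÷ 12 = $825.19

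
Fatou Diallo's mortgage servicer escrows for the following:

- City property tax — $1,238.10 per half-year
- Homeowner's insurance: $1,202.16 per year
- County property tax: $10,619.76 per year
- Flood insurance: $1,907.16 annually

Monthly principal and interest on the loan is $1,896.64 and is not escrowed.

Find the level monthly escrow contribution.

City property tax: $1,238.10 × 2 = $2,476.20
Homeowner's insurance: $1,202.16
County property tax: $10,619.76
Flood insurance: $1,907.16
Yearly total = $2,476.20 + $1,202.16 + $10,619.76 + $1,907.16 = $16,205.28
Monthly = $16,205.28 / 12 = $1,350.44

$1,350.44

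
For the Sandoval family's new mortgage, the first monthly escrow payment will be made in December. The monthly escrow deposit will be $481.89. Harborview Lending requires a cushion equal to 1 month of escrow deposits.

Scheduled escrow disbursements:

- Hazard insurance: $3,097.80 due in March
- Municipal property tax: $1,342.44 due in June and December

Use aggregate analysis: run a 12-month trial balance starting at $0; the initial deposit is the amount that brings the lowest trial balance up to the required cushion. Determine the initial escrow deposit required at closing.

$2,994.57

Cushion = 1 × $481.89 = $481.89
Trial balance (start $0, +$481.89 each month, − disbursements):
  Dec: +$481.89 − $1,342.44 → -$860.55
  Jan: +$481.89 → -$378.66
  Feb: +$481.89 → $103.23
  Mar: +$481.89 − $3,097.80 → -$2,512.68
  Apr: +$481.89 → -$2,030.79
  May: +$481.89 → -$1,548.90
  Jun: +$481.89 − $1,342.44 → -$2,409.45
  Jul: +$481.89 → -$1,927.56
  Aug: +$481.89 → -$1,445.67
  Sep: +$481.89 → -$963.78
  Oct: +$481.89 → -$481.89
  Nov: +$481.89 → $0.00
Lowest trial balance = -$2,512.68 (Mar)
Initial deposit = cushion − low point = $481.89 − (-$2,512.68) = $2,994.57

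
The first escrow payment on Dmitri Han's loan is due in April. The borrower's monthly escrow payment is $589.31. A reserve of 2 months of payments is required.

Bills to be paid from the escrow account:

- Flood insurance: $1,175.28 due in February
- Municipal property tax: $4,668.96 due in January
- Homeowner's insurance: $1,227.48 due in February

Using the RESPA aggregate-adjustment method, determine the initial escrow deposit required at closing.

Cushion = 2 × $589.31 = $1,178.62
Trial balance (start $0, +$589.31 each month, − disbursements):
  Apr: +$589.31 → $589.31
  May: +$589.31 → $1,178.62
  Jun: +$589.31 → $1,767.93
  Jul: +$589.31 → $2,357.24
  Aug: +$589.31 → $2,946.55
  Sep: +$589.31 → $3,535.86
  Oct: +$589.31 → $4,125.17
  Nov: +$589.31 → $4,714.48
  Dec: +$589.31 → $5,303.79
  Jan: +$589.31 − $4,668.96 → $1,224.14
  Feb: +$589.31 − $2,402.76 → -$589.31
  Mar: +$589.31 → $0.00
Lowest trial balance = -$589.31 (Feb)
Initial deposit = cushion − low point = $1,178.62 − (-$589.31) = $1,767.93

$1,767.93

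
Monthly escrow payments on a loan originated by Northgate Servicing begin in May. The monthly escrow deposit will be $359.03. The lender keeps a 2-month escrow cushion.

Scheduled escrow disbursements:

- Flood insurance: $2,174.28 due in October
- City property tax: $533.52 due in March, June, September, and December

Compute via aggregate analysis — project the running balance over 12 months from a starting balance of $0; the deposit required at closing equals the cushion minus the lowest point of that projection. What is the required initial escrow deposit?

$1,805.20

Cushion = 2 × $359.03 = $718.06
Trial balance (start $0, +$359.03 each month, − disbursements):
  May: +$359.03 → $359.03
  Jun: +$359.03 − $533.52 → $184.54
  Jul: +$359.03 → $543.57
  Aug: +$359.03 → $902.60
  Sep: +$359.03 − $533.52 → $728.11
  Oct: +$359.03 − $2,174.28 → -$1,087.14
  Nov: +$359.03 → -$728.11
  Dec: +$359.03 − $533.52 → -$902.60
  Jan: +$359.03 → -$543.57
  Feb: +$359.03 → -$184.54
  Mar: +$359.03 − $533.52 → -$359.03
  Apr: +$359.03 → $0.00
Lowest trial balance = -$1,087.14 (Oct)
Initial deposit = cushion − low point = $718.06 − (-$1,087.14) = $1,805.20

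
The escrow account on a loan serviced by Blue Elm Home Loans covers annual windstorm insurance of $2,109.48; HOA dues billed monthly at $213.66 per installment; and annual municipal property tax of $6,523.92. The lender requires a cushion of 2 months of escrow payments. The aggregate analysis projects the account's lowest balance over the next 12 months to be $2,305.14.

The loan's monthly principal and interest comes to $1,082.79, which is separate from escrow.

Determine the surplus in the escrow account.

$438.92

Windstorm insurance: $2,109.48 annually
HOA dues: $213.66 × 12 = $2,563.92 annually
Municipal property tax: $6,523.92 annually
Total per year = $2,109.48 + $2,563.92 + $6,523.92 = $11,197.32
Monthly = $11,197.32 / 12 = $933.11
Cushion = 2 × $933.11 = $1,866.22
Surplus = $2,305.14 − $1,866.22 = $438.92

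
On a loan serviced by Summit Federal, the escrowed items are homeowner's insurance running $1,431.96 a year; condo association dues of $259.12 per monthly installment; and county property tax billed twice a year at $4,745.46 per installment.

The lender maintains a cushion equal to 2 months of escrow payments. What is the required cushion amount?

$2,338.72

Homeowner's insurance — $1,431.96 annually
Condo association dues — $259.12 × 12 = $3,109.44 annually
County property tax — $4,745.46 × 2 = $9,490.92 annually
Total annual escrow = $1,431.96 + $3,109.44 + $9,490.92 = $14,032.32
Per month = $14,032.32 / 12 = $1,169.36
Cushion = 2 × $1,169.36 = $2,338.72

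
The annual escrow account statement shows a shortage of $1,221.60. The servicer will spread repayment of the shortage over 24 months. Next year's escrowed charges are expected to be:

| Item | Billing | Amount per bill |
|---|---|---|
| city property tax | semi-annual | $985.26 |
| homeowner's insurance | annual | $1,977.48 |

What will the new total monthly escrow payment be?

$379.90

City property tax — $985.26 × 2 = $1,970.52/yr
Homeowner's insurance — $1,977.48/yr
Combined annual = $3,948.00
Monthly escrow = $3,948.00 / 12 = $329.00
Monthly shortage recovery: $1,221.60 / 24 = $50.90
Adjusted monthly = $329.00 + $50.90 = $379.90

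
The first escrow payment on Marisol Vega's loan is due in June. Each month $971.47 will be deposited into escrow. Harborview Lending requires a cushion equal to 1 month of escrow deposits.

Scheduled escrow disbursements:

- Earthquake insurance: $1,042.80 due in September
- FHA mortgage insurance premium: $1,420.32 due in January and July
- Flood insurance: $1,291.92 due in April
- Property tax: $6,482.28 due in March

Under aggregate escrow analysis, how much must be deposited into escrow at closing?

Cushion = 1 × $971.47 = $971.47
Trial balance (start $0, +$971.47 each month, − disbursements):
  Jun: +$971.47 → $971.47
  Jul: +$971.47 − $1,420.32 → $522.62
  Aug: +$971.47 → $1,494.09
  Sep: +$971.47 − $1,042.80 → $1,422.76
  Oct: +$971.47 → $2,394.23
  Nov: +$971.47 → $3,365.70
  Dec: +$971.47 → $4,337.17
  Jan: +$971.47 − $1,420.32 → $3,888.32
  Feb: +$971.47 → $4,859.79
  Mar: +$971.47 − $6,482.28 → -$651.02
  Apr: +$971.47 − $1,291.92 → -$971.47
  May: +$971.47 → $0.00
Lowest trial balance = -$971.47 (Apr)
Initial deposit = cushion − low point = $971.47 − (-$971.47) = $1,942.94

$1,942.94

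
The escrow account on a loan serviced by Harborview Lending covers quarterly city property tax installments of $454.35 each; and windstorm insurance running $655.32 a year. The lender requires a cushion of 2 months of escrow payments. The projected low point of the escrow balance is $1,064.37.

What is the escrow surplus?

$652.25

City property tax = $454.35 × 4 = $1,817.40
Windstorm insurance = $655.32
Total annual escrow = $2,472.72
Monthly escrow = $2,472.72 / 12 = $206.06
Required cushion = 2 × $206.06 = $412.12
Surplus = $1,064.37 − $412.12 = $652.25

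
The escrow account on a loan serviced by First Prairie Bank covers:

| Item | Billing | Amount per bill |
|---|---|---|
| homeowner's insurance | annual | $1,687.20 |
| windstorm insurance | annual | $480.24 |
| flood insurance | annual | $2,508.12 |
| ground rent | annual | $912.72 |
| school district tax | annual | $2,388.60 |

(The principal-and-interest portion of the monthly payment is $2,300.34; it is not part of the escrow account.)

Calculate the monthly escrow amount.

$664.74

Homeowner's insurance = $1,687.20/yr
Windstorm insurance = $480.24/yr
Flood insurance = $2,508.12/yr
Ground rent = $912.72/yr
School district tax = $2,388.60/yr
Combined annual = $1,687.20 + $480.24 + $2,508.12 + $912.72 + $2,388.60 = $7,976.88
Per month = $7,976.88 / 12 = $664.74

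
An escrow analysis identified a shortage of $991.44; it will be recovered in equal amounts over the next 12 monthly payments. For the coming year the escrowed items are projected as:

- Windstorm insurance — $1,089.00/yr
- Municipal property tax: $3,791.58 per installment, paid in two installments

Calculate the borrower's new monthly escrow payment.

Windstorm insurance = $1,089.00
Municipal property tax = $3,791.58 × 2 = $7,583.16
Yearly total = $1,089.00 + $7,583.16 = $8,672.16
Monthly escrow = $8,672.16 / 12 = $722.68
Shortage per month = $991.44 / 12 = $82.62
Adjusted monthly = $722.68 + $82.62 = $805.30

$805.30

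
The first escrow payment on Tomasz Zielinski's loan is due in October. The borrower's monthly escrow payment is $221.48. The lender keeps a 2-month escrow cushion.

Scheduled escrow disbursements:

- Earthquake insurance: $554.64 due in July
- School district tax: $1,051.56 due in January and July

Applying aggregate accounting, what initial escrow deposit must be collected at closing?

$885.92

Cushion = 2 × $221.48 = $442.96
Trial balance (start $0, +$221.48 each month, − disbursements):
  Oct: +$221.48 → $221.48
  Nov: +$221.48 → $442.96
  Dec: +$221.48 → $664.44
  Jan: +$221.48 − $1,051.56 → -$165.64
  Feb: +$221.48 → $55.84
  Mar: +$221.48 → $277.32
  Apr: +$221.48 → $498.80
  May: +$221.48 → $720.28
  Jun: +$221.48 → $941.76
  Jul: +$221.48 − $1,606.20 → -$442.96
  Aug: +$221.48 → -$221.48
  Sep: +$221.48 → $0.00
Lowest trial balance = -$442.96 (Jul)
Initial deposit = cushion − low point = $442.96 − (-$442.96) = $885.92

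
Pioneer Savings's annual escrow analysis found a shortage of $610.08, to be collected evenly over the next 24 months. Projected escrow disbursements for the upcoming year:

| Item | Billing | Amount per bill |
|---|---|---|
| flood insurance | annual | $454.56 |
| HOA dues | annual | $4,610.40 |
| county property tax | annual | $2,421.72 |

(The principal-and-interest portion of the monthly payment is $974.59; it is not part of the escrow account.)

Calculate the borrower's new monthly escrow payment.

Flood insurance = $454.56/yr
HOA dues = $4,610.40/yr
County property tax = $2,421.72/yr
Yearly total = $454.56 + $4,610.40 + $2,421.72 = $7,486.68
Monthly = $7,486.68 ÷ 12 = $623.89
Shortage spread = $610.08 ÷ 24 = $25.42/mo
Adjusted monthly = $623.89 + $25.42 = $649.31

$649.31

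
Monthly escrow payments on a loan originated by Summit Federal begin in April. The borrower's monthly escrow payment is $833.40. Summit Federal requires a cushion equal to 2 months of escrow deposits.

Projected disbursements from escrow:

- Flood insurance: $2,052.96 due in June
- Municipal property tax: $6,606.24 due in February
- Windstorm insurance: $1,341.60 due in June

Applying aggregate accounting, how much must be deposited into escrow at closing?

$2,561.16

Cushion = 2 × $833.40 = $1,666.80
Trial balance (start $0, +$833.40 each month, − disbursements):
  Apr: +$833.40 → $833.40
  May: +$833.40 → $1,666.80
  Jun: +$833.40 − $3,394.56 → -$894.36
  Jul: +$833.40 → -$60.96
  Aug: +$833.40 → $772.44
  Sep: +$833.40 → $1,605.84
  Oct: +$833.40 → $2,439.24
  Nov: +$833.40 → $3,272.64
  Dec: +$833.40 → $4,106.04
  Jan: +$833.40 → $4,939.44
  Feb: +$833.40 − $6,606.24 → -$833.40
  Mar: +$833.40 → $0.00
Lowest trial balance = -$894.36 (Jun)
Initial deposit = cushion − low point = $1,666.80 − (-$894.36) = $2,561.16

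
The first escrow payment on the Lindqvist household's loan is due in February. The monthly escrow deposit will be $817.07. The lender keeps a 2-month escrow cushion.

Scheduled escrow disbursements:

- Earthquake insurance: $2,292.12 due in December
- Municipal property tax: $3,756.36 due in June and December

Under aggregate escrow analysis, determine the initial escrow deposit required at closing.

Cushion = 2 × $817.07 = $1,634.14
Trial balance (start $0, +$817.07 each month, − disbursements):
  Feb: +$817.07 → $817.07
  Mar: +$817.07 → $1,634.14
  Apr: +$817.07 → $2,451.21
  May: +$817.07 → $3,268.28
  Jun: +$817.07 − $3,756.36 → $328.99
  Jul: +$817.07 → $1,146.06
  Aug: +$817.07 → $1,963.13
  Sep: +$817.07 → $2,780.20
  Oct: +$817.07 → $3,597.27
  Nov: +$817.07 → $4,414.34
  Dec: +$817.07 − $6,048.48 → -$817.07
  Jan: +$817.07 → $0.00
Lowest trial balance = -$817.07 (Dec)
Initial deposit = cushion − low point = $1,634.14 − (-$817.07) = $2,451.21

$2,451.21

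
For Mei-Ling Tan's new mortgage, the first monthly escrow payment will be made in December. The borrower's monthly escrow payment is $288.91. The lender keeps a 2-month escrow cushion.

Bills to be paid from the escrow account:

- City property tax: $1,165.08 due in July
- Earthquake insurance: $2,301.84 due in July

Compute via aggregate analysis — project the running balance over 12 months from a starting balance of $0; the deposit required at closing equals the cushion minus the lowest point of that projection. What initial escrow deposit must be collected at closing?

$1,733.46

Cushion = 2 × $288.91 = $577.82
Trial balance (start $0, +$288.91 each month, − disbursements):
  Dec: +$288.91 → $288.91
  Jan: +$288.91 → $577.82
  Feb: +$288.91 → $866.73
  Mar: +$288.91 → $1,155.64
  Apr: +$288.91 → $1,444.55
  May: +$288.91 → $1,733.46
  Jun: +$288.91 → $2,022.37
  Jul: +$288.91 − $3,466.92 → -$1,155.64
  Aug: +$288.91 → -$866.73
  Sep: +$288.91 → -$577.82
  Oct: +$288.91 → -$288.91
  Nov: +$288.91 → $0.00
Lowest trial balance = -$1,155.64 (Jul)
Initial deposit = cushion − low point = $577.82 − (-$1,155.64) = $1,733.46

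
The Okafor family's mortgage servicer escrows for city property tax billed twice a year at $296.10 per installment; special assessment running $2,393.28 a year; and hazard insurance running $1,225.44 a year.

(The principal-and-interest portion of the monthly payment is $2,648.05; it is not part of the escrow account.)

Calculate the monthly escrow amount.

$350.91

City property tax = $296.10 × 2 = $592.20
Special assessment = $2,393.28
Hazard insurance = $1,225.44
Annual escrow total = $592.20 + $2,393.28 + $1,225.44 = $4,210.92
Per month = $4,210.92 ÷ 12 = $350.91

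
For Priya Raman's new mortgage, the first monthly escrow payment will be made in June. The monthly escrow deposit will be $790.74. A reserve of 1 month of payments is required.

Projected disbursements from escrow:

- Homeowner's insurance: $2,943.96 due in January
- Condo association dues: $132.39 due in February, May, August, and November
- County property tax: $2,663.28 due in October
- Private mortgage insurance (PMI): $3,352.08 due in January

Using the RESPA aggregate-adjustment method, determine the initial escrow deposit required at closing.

Cushion = 1 × $790.74 = $790.74
Trial balance (start $0, +$790.74 each month, − disbursements):
  Jun: +$790.74 → $790.74
  Jul: +$790.74 → $1,581.48
  Aug: +$790.74 − $132.39 → $2,239.83
  Sep: +$790.74 → $3,030.57
  Oct: +$790.74 − $2,663.28 → $1,158.03
  Nov: +$790.74 − $132.39 → $1,816.38
  Dec: +$790.74 → $2,607.12
  Jan: +$790.74 − $6,296.04 → -$2,898.18
  Feb: +$790.74 − $132.39 → -$2,239.83
  Mar: +$790.74 → -$1,449.09
  Apr: +$790.74 → -$658.35
  May: +$790.74 − $132.39 → $0.00
Lowest trial balance = -$2,898.18 (Jan)
Initial deposit = cushion − low point = $790.74 − (-$2,898.18) = $3,688.92

$3,688.92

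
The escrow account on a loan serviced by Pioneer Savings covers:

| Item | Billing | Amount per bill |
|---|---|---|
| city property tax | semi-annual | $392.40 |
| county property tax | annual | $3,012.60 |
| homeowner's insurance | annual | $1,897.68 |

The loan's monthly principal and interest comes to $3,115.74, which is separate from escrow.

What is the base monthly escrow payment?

$474.59

City property tax = $392.40 × 2 = $784.80/yr
County property tax = $3,012.60/yr
Homeowner's insurance = $1,897.68/yr
Total per year = $784.80 + $3,012.60 + $1,897.68 = $5,695.08
Per month = $5,695.08 / 12 = $474.59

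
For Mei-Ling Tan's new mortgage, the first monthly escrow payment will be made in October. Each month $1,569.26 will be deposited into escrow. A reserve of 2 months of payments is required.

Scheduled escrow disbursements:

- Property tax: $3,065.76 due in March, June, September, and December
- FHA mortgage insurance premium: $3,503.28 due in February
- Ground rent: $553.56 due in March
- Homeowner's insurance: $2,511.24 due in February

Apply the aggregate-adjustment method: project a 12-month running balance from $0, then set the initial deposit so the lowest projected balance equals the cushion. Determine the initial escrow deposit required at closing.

$6,422.56

Cushion = 2 × $1,569.26 = $3,138.52
Trial balance (start $0, +$1,569.26 each month, − disbursements):
  Oct: +$1,569.26 → $1,569.26
  Nov: +$1,569.26 → $3,138.52
  Dec: +$1,569.26 − $3,065.76 → $1,642.02
  Jan: +$1,569.26 → $3,211.28
  Feb: +$1,569.26 − $6,014.52 → -$1,233.98
  Mar: +$1,569.26 − $3,619.32 → -$3,284.04
  Apr: +$1,569.26 → -$1,714.78
  May: +$1,569.26 → -$145.52
  Jun: +$1,569.26 − $3,065.76 → -$1,642.02
  Jul: +$1,569.26 → -$72.76
  Aug: +$1,569.26 → $1,496.50
  Sep: +$1,569.26 − $3,065.76 → $0.00
Lowest trial balance = -$3,284.04 (Mar)
Initial deposit = cushion − low point = $3,138.52 − (-$3,284.04) = $6,422.56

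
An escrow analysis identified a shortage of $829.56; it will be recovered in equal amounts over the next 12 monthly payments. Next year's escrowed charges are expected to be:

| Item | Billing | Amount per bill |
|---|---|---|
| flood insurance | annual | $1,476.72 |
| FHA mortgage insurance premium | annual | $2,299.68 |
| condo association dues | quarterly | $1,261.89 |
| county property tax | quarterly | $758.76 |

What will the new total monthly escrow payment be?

$1,057.38

Flood insurance = $1,476.72 annually
FHA mortgage insurance premium = $2,299.68 annually
Condo association dues = $1,261.89 × 4 = $5,047.56 annually
County property tax = $758.76 × 4 = $3,035.04 annually
Combined annual = $1,476.72 + $2,299.68 + $5,047.56 + $3,035.04 = $11,859.00
Per month = $11,859.00 ÷ 12 = $988.25
Shortage spread = $829.56 / 12 = $69.13/mo
New monthly escrow = $988.25 + $69.13 = $1,057.38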